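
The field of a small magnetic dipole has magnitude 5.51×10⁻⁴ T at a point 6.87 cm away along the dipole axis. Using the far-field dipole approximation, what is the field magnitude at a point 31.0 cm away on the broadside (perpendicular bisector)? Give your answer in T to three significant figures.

Dipole fields scale as 1/r³ in the far field.
The axial field is twice the equatorial field at the same r, so the geometry factor is 1/2.
B₂ = B₁ · (1/2) · (r₁/r₂)³ = 5.51×10⁻⁴ · 0.5 · (6.87/31.0)³.
(r₁/r₂)³ = (0.2216)³ = 0.01088.
B₂ ≈ 2.999×10⁻⁶ T.

B ≈ 3.00×10⁻⁶ T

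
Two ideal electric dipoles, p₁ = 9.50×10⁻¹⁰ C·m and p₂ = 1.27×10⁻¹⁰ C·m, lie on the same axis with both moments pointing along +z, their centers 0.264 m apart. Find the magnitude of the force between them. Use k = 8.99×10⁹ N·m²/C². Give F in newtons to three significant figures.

On-axis field of dipole 1 at distance r: E = 2kp₁/r³. Force on dipole 2 is F = p₂·dE/dr (gradient along axis).
dE/dr = −6kp₁/r⁴, so |F| = 6kp₁p₂/r⁴ (attractive for aligned moments).
F = 6(8.99×10⁹)(9.50×10⁻¹⁰)(1.27×10⁻¹⁰)/(0.264)⁴ = 1.340×10⁻⁶ N.

F ≈ 1.34×10⁻⁶ N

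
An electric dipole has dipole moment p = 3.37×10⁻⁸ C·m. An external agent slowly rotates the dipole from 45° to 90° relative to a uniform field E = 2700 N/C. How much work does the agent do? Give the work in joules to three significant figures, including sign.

W_ext = ΔU = U(θ₂) − U(θ₁) = −pE cosθ₂ − (−pE cosθ₁) = pE(cosθ₁ − cosθ₂).
W = (3.37×10⁻⁸)(2700)·(cos45° − cos90°) = (9.099×10⁻⁵)·(+0.7071) = 6.434×10⁻⁵ J.

W ≈ 6.43×10⁻⁵ J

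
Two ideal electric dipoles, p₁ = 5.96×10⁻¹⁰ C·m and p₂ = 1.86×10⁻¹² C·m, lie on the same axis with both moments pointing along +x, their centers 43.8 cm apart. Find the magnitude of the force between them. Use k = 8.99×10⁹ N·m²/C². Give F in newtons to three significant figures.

F ≈ 1.62×10⁻⁹ N

On-axis field of dipole 1 at distance r: E = 2kp₁/r³. Force on dipole 2 is F = p₂·dE/dr (gradient along axis).
dE/dr = −6kp₁/r⁴, so |F| = 6kp₁p₂/r⁴ (attractive for aligned moments).
F = 6(8.99×10⁹)(5.96×10⁻¹⁰)(1.86×10⁻¹²)/(0.438)⁴ = 1.625×10⁻⁹ N.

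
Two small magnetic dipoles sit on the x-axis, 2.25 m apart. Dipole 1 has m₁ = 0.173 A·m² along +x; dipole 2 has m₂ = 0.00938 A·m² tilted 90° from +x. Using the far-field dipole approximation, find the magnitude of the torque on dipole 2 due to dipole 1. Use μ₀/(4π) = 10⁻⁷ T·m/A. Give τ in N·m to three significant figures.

τ ≈ 2.85×10⁻¹¹ N·m

Dipole B is on the axis of dipole A, so B₁ there is axial: B₁ = (μ₀/4π)·2m₁/r³ along +x.
B₁ = 2(10⁻⁷)(0.173)/(2.25)³ = 3.038×10⁻⁹ T.
τ = m₂ B₁ sinθ.
τ = (0.00938)(3.038×10⁻⁹)·sin90° = 2.849×10⁻¹¹ N·m.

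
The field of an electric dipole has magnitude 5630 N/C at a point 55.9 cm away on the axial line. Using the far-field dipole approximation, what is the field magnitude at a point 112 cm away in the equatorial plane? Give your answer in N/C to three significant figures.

Dipole fields scale as 1/r³ in the far field.
The axial field is twice the equatorial field at the same r, so the geometry factor is 1/2.
E₂ = E₁ · (1/2) · (r₁/r₂)³ = 5630 · 0.5 · (55.9/112)³.
(r₁/r₂)³ = (0.4991)³ = 0.1243.
E₂ ≈ 350.0 N/C.

E ≈ 350 N/C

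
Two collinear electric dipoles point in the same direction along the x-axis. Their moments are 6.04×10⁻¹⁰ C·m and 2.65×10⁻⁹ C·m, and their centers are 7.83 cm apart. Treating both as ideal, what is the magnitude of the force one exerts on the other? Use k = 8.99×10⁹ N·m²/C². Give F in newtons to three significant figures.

On-axis field of dipole 1 at distance r: E = 2kp₁/r³. Force on dipole 2 is F = p₂·dE/dr (gradient along axis).
dE/dr = −6kp₁/r⁴, so |F| = 6kp₁p₂/r⁴ (attractive for aligned moments).
F = 6(8.99×10⁹)(6.04×10⁻¹⁰)(2.65×10⁻⁹)/(0.0783)⁴ = 0.002297 N.

F ≈ 0.00230 N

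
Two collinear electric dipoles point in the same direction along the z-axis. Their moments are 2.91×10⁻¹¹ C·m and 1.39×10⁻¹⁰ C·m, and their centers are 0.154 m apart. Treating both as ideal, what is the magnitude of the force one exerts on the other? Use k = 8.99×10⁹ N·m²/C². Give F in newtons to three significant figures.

F ≈ 3.88×10⁻⁷ N

On-axis field of dipole 1 at distance r: E = 2kp₁/r³. Force on dipole 2 is F = p₂·dE/dr (gradient along axis).
dE/dr = −6kp₁/r⁴, so |F| = 6kp₁p₂/r⁴ (attractive for aligned moments).
F = 6(8.99×10⁹)(2.91×10⁻¹¹)(1.39×10⁻¹⁰)/(0.154)⁴ = 3.879×10⁻⁷ N.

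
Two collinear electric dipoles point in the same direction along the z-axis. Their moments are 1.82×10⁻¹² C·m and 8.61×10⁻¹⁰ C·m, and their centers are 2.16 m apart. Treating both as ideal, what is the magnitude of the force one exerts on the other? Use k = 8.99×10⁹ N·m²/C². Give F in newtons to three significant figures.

F ≈ 3.88×10⁻¹² N

On-axis field of dipole 1 at distance r: E = 2kp₁/r³. Force on dipole 2 is F = p₂·dE/dr (gradient along axis).
dE/dr = −6kp₁/r⁴, so |F| = 6kp₁p₂/r⁴ (attractive for aligned moments).
F = 6(8.99×10⁹)(1.82×10⁻¹²)(8.61×10⁻¹⁰)/(2.16)⁴ = 3.883×10⁻¹² N.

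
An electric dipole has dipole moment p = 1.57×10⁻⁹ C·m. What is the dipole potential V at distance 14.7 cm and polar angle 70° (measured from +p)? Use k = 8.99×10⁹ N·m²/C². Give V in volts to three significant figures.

The dipole potential is V = kp cosθ / r².
V = (8.99×10⁹)(1.57×10⁻⁹)·cos70° / (0.147)² = 223.4 V.

V ≈ 223 V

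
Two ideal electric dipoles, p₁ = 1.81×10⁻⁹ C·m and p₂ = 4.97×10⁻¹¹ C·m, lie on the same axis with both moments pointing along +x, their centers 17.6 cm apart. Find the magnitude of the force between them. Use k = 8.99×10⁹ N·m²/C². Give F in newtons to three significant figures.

F ≈ 5.06×10⁻⁶ N

On-axis field of dipole 1 at distance r: E = 2kp₁/r³. Force on dipole 2 is F = p₂·dE/dr (gradient along axis).
dE/dr = −6kp₁/r⁴, so |F| = 6kp₁p₂/r⁴ (attractive for aligned moments).
F = 6(8.99×10⁹)(1.81×10⁻⁹)(4.97×10⁻¹¹)/(0.176)⁴ = 5.057×10⁻⁶ N.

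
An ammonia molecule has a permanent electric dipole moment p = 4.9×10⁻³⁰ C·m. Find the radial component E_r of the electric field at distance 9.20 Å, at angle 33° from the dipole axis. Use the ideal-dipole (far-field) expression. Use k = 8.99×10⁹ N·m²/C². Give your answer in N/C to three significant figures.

E_r ≈ 9.49×10⁷ N/C

For a dipole, E_r = (2kp cosθ)/r³.
kp/r³ = (8.99×10⁹)(4.90×10⁻³⁰)/(9.20×10⁻¹⁰)³ = 5.657×10⁷ N/C.
E_r = 2·5.657×10⁷·cos33° = 9.489×10⁷ N/C.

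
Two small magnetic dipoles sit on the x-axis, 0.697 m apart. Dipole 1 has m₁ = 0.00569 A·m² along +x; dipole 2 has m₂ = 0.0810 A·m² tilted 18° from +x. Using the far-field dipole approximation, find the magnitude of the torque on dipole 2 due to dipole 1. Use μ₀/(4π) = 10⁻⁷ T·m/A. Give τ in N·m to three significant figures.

Dipole B is on the axis of dipole A, so B₁ there is axial: B₁ = (μ₀/4π)·2m₁/r³ along +x.
B₁ = 2(10⁻⁷)(0.00569)/(0.697)³ = 3.361×10⁻⁹ T.
τ = m₂ B₁ sinθ.
τ = (0.0810)(3.361×10⁻⁹)·sin18° = 8.412×10⁻¹¹ N·m.

τ ≈ 8.41×10⁻¹¹ N·m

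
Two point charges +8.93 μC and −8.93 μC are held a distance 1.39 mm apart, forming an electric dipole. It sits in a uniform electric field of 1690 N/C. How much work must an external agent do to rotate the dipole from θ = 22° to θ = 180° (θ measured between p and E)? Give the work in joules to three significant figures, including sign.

W ≈ 4.04×10⁻⁵ J

Dipole moment p = qd = (8.93×10⁻⁶ C)(0.00139 m) = 1.241×10⁻⁸ C·m.
W_ext = ΔU = U(θ₂) − U(θ₁) = −pE cosθ₂ − (−pE cosθ₁) = pE(cosθ₁ − cosθ₂).
W = (1.241×10⁻⁸)(1690)·(cos22° − cos180°) = (2.097×10⁻⁵)·(+1.9272) = 4.042×10⁻⁵ J.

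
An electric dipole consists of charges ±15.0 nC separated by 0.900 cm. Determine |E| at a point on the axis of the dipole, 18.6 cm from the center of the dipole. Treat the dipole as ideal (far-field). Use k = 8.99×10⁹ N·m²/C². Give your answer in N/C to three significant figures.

E ≈ 377 N/C

Dipole moment p = qd = (1.50×10⁻⁸ C)(0.00900 m) = 1.35×10⁻¹⁰ C·m.
On the dipole axis E = 2kp/r³.
E = 2·(8.99×10⁹)(1.35×10⁻¹⁰) / (0.186)³ = 377.2 N/C.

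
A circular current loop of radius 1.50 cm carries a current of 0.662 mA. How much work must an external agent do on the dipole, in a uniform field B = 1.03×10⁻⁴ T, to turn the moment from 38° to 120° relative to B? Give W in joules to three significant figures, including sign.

W ≈ 6.21×10⁻¹¹ J

Magnetic moment m = IA = Iπa² = (6.62×10⁻⁴)·π·(0.0150)² = 4.679×10⁻⁷ A·m².
W_ext = ΔU = −mB cosθ₂ + mB cosθ₁ = mB(cosθ₁ − cosθ₂).
W = (4.679×10⁻⁷)(1.03×10⁻⁴)·(cos38° − cos120°) = (4.819×10⁻¹¹)·(+1.2880) = 6.207×10⁻¹¹ J.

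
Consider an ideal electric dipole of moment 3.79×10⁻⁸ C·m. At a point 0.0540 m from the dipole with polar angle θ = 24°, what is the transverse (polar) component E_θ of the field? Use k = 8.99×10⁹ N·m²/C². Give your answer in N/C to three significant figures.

For a dipole, E_θ = (kp sinθ)/r³.
kp/r³ = (8.99×10⁹)(3.79×10⁻⁸)/(0.0540)³ = 2.164×10⁶ N/C.
E_θ = 2.164×10⁶·sin24° = 8.801×10⁵ N/C.

E_θ ≈ 8.80×10⁵ N/C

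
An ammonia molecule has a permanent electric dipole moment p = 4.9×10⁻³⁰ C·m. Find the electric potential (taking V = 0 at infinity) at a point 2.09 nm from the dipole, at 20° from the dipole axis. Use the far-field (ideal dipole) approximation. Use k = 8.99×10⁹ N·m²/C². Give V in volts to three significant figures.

V ≈ 0.00948 V

The dipole potential is V = kp cosθ / r².
V = (8.99×10⁹)(4.90×10⁻³⁰)·cos20° / (2.09×10⁻⁹)² = 0.009477 V.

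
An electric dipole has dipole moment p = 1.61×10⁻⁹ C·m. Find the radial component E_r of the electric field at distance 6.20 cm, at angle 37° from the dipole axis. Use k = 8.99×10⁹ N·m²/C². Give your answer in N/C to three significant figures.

E_r ≈ 9.70×10⁴ N/C

For a dipole, E_r = (2kp cosθ)/r³.
kp/r³ = (8.99×10⁹)(1.61×10⁻⁹)/(0.0620)³ = 6.073×10⁴ N/C.
E_r = 2·6.073×10⁴·cos37° = 9.700×10⁴ N/C.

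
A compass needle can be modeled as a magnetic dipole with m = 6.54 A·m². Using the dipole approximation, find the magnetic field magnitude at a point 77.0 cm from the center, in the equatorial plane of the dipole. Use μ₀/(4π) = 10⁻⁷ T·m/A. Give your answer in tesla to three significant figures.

In the equatorial plane B = (μ₀/4π)·m/r³ (half the axial value).
B = (10⁻⁷)·(6.54) / (0.770)³ = 1.433×10⁻⁶ T.

B ≈ 1.43×10⁻⁶ T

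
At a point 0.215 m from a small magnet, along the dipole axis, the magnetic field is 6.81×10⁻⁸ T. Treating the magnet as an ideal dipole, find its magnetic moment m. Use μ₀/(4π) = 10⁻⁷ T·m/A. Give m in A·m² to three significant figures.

m ≈ 0.00338 A·m²

On axis B = (μ₀/4π)·2m/r³, so m = Br³·4π/(μ₀·2).
m = (6.81×10⁻⁸)·(0.215)³ / (2·10⁻⁷) = 0.003384 A·m².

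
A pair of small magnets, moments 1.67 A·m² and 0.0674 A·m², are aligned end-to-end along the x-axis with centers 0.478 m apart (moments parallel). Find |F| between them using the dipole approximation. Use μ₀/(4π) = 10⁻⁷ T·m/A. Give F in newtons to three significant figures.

On-axis B of dipole 1: B = (μ₀/4π)·2m₁/r³. Force on dipole 2: F = m₂·dB/dr.
dB/dr = −(μ₀/4π)·6m₁/r⁴, so |F| = (μ₀/4π)·6m₁m₂/r⁴.
F = 6(10⁻⁷)(1.67)(0.0674)/(0.478)⁴ = 1.294×10⁻⁶ N.

F ≈ 1.29×10⁻⁶ N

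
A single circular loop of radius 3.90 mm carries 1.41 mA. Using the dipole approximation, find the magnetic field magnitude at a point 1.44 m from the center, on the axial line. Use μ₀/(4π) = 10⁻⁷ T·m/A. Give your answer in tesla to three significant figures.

B ≈ 4.51×10⁻¹⁵ T

Magnetic moment m = IA = Iπa² = (0.00141)·π·(0.00390)² = 6.737×10⁻⁸ A·m².
On axis B = (μ₀/4π)·2m/r³.
B = 2·(10⁻⁷)·(6.737×10⁻⁸) / (1.44)³ = 4.512×10⁻¹⁵ T.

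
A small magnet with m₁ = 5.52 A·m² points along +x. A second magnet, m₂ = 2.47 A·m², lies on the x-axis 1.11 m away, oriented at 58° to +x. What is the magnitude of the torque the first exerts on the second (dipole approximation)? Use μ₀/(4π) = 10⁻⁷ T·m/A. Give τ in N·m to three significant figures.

τ ≈ 1.69×10⁻⁶ N·m

Dipole B is on the axis of dipole A, so B₁ there is axial: B₁ = (μ₀/4π)·2m₁/r³ along +x.
B₁ = 2(10⁻⁷)(5.52)/(1.11)³ = 8.072×10⁻⁷ T.
τ = m₂ B₁ sinθ.
τ = (2.47)(8.072×10⁻⁷)·sin58° = 1.691×10⁻⁶ N·m.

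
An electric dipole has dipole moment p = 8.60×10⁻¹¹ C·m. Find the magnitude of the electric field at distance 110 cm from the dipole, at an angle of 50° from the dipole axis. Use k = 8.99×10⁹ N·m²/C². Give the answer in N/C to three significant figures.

E ≈ 0.869 N/C

At angle θ the dipole field magnitude is E = (kp/r³)·√(1 + 3cos²θ).
kp/r³ = (8.99×10⁹)(8.60×10⁻¹¹) / (1.10)³ = 0.5809 N/C.
√(1 + 3cos²50°) = √(1 + 3·0.4132) = √2.2395 ≈ 1.4965.
E ≈ 0.5809 × 1.497 = 0.8693 N/C.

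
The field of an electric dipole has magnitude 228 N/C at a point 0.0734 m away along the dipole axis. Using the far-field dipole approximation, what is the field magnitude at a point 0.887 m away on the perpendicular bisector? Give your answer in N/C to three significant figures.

E ≈ 0.0646 N/C

Dipole fields scale as 1/r³ in the far field.
The axial field is twice the equatorial field at the same r, so the geometry factor is 1/2.
E₂ = E₁ · (1/2) · (r₁/r₂)³ = 228 · 0.5 · (0.0734/0.887)³.
(r₁/r₂)³ = (0.08275)³ = 0.0005667.
E₂ ≈ 0.06460 N/C.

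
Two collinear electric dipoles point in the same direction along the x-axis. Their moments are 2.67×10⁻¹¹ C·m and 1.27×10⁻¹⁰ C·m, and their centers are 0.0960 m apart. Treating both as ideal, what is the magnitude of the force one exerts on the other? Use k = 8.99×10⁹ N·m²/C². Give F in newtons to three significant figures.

F ≈ 2.15×10⁻⁶ N

On-axis field of dipole 1 at distance r: E = 2kp₁/r³. Force on dipole 2 is F = p₂·dE/dr (gradient along axis).
dE/dr = −6kp₁/r⁴, so |F| = 6kp₁p₂/r⁴ (attractive for aligned moments).
F = 6(8.99×10⁹)(2.67×10⁻¹¹)(1.27×10⁻¹⁰)/(0.0960)⁴ = 2.153×10⁻⁶ N.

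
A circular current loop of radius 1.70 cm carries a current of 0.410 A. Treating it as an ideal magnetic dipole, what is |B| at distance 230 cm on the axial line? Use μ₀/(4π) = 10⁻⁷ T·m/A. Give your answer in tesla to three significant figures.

Magnetic moment m = IA = Iπa² = (0.410)·π·(0.0170)² = 3.722×10⁻⁴ A·m².
On axis B = (μ₀/4π)·2m/r³.
B = 2·(10⁻⁷)·(3.722×10⁻⁴) / (2.30)³ = 6.118×10⁻¹² T.

B ≈ 6.12×10⁻¹² T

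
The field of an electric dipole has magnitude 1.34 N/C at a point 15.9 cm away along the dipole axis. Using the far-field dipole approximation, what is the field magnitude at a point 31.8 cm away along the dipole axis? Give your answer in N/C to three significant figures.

Dipole fields scale as 1/r³ in the far field; the geometry is the same at both points.
E₂ = E₁ · (r₁/r₂)³ = 1.34 · (15.9/31.8)³.
(r₁/r₂)³ = (0.5)³ = 0.125.
E₂ ≈ 0.1675 N/C.

E ≈ 0.168 N/C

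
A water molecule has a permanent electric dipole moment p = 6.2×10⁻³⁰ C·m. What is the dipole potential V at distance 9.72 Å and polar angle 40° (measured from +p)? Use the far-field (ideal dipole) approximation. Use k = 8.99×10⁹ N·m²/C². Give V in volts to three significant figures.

The dipole potential is V = kp cosθ / r².
V = (8.99×10⁹)(6.20×10⁻³⁰)·cos40° / (9.72×10⁻¹⁰)² = 0.04519 V.

V ≈ 0.0452 V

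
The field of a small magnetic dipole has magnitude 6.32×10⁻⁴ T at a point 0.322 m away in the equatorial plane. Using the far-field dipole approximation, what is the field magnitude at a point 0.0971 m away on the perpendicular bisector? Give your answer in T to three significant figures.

B ≈ 0.0230 T

Dipole fields scale as 1/r³ in the far field; the geometry is the same at both points.
B₂ = B₁ · (r₁/r₂)³ = 6.32×10⁻⁴ · (0.322/0.0971)³.
(r₁/r₂)³ = (3.316)³ = 36.47.
B₂ ≈ 0.02305 T.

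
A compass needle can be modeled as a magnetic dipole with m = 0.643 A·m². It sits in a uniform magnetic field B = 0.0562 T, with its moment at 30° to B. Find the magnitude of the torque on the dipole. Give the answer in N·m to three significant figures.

Torque on a magnetic dipole: τ = mB sinθ.
τ = (0.643)(0.0562)·sin30° = 0.01807 N·m.

τ ≈ 0.0181 N·m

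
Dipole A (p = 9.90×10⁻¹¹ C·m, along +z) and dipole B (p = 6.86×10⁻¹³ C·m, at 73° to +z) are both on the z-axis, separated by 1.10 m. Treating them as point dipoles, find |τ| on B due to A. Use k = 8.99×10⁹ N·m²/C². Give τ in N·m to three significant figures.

The second dipole sits on the axis of the first, so the field there is axial: E₁ = 2kp₁/r³ along +z.
E₁ = 2(8.99×10⁹)(9.90×10⁻¹¹)/(1.10)³ = 1.337 N/C.
Torque on the second dipole: τ = p₂ E₁ sinθ.
τ = (6.86×10⁻¹³)(1.337)·sin73° = 8.773×10⁻¹³ N·m.

τ ≈ 8.77×10⁻¹³ N·m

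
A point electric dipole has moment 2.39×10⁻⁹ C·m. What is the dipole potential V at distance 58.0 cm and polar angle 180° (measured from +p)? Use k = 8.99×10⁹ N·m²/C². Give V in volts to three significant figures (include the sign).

V ≈ -63.9 V

The dipole potential is V = kp cosθ / r².
V = (8.99×10⁹)(2.39×10⁻⁹)·cos180° / (0.580)² = -63.87 V.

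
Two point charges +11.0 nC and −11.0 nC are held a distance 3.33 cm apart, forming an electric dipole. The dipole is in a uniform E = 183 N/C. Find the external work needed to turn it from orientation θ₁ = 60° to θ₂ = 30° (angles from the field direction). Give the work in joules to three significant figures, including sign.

Dipole moment p = qd = (1.10×10⁻⁸ C)(0.0333 m) = 3.663×10⁻¹⁰ C·m.
W_ext = ΔU = U(θ₂) − U(θ₁) = −pE cosθ₂ − (−pE cosθ₁) = pE(cosθ₁ − cosθ₂).
W = (3.663×10⁻¹⁰)(183)·(cos60° − cos30°) = (6.703×10⁻⁸)·(-0.3660) = -2.454×10⁻⁸ J.

W ≈ -2.45×10⁻⁸ J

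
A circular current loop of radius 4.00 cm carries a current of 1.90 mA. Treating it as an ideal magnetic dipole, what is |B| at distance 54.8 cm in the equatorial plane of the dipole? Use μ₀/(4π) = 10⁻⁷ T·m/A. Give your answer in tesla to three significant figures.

B ≈ 5.80×10⁻¹² T

Magnetic moment m = IA = Iπa² = (0.00190)·π·(0.0400)² = 9.55×10⁻⁶ A·m².
In the equatorial plane B = (μ₀/4π)·m/r³ (half the axial value).
B = (10⁻⁷)·(9.55×10⁻⁶) / (0.548)³ = 5.803×10⁻¹² T.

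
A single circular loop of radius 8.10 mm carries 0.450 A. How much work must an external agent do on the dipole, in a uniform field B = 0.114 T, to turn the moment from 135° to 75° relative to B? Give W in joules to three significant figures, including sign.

Magnetic moment m = IA = Iπa² = (0.450)·π·(0.00810)² = 9.275×10⁻⁵ A·m².
W_ext = ΔU = −mB cosθ₂ + mB cosθ₁ = mB(cosθ₁ − cosθ₂).
W = (9.275×10⁻⁵)(0.114)·(cos135° − cos75°) = (1.057×10⁻⁵)·(-0.9659) = -1.021×10⁻⁵ J.

W ≈ -1.02×10⁻⁵ J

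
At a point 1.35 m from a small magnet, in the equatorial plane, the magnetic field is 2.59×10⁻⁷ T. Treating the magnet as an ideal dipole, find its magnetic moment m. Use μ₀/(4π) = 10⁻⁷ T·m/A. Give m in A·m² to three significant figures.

In the equatorial plane B = (μ₀/4π)·m/r³, so m = Br³·4π/(μ₀).
m = (2.59×10⁻⁷)·(1.35)³ / (10⁻⁷) = 6.372 A·m².

m ≈ 6.37 A·m²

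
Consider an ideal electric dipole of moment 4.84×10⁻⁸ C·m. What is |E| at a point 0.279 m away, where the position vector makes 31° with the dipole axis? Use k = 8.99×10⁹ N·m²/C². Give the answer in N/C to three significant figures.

E ≈ 3.59×10⁴ N/C

At angle θ the dipole field magnitude is E = (kp/r³)·√(1 + 3cos²θ).
kp/r³ = (8.99×10⁹)(4.84×10⁻⁸) / (0.279)³ = 2.004×10⁴ N/C.
√(1 + 3cos²31°) = √(1 + 3·0.7347) = √3.2042 ≈ 1.7900.
E ≈ 2.004×10⁴ × 1.790 = 3.586×10⁴ N/C.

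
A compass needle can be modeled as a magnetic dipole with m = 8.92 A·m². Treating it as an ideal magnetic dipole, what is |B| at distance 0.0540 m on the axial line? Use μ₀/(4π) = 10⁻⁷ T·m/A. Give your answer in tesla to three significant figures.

On axis B = (μ₀/4π)·2m/r³.
B = 2·(10⁻⁷)·(8.92) / (0.0540)³ = 0.01133 T.

B ≈ 0.0113 T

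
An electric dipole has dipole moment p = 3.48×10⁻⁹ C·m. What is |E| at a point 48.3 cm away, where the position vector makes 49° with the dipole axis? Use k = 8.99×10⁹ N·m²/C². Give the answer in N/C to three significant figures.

E ≈ 420 N/C

At angle θ the dipole field magnitude is E = (kp/r³)·√(1 + 3cos²θ).
kp/r³ = (8.99×10⁹)(3.48×10⁻⁹) / (0.483)³ = 277.6 N/C.
√(1 + 3cos²49°) = √(1 + 3·0.4304) = √2.2912 ≈ 1.5137.
E ≈ 277.6 × 1.514 = 420.3 N/C.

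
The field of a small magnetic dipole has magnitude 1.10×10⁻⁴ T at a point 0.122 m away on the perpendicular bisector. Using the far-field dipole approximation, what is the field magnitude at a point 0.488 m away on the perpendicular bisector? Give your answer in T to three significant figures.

Dipole fields scale as 1/r³ in the far field; the geometry is the same at both points.
B₂ = B₁ · (r₁/r₂)³ = 1.10×10⁻⁴ · (0.122/0.488)³.
(r₁/r₂)³ = (0.25)³ = 0.01562.
B₂ ≈ 1.719×10⁻⁶ T.

B ≈ 1.72×10⁻⁶ T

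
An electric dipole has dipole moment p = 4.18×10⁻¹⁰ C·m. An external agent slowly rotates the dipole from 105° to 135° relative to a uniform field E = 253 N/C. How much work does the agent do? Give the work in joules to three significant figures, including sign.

W ≈ 4.74×10⁻⁸ J

W_ext = ΔU = U(θ₂) − U(θ₁) = −pE cosθ₂ − (−pE cosθ₁) = pE(cosθ₁ − cosθ₂).
W = (4.18×10⁻¹⁰)(253)·(cos105° − cos135°) = (1.058×10⁻⁷)·(+0.4483) = 4.741×10⁻⁸ J.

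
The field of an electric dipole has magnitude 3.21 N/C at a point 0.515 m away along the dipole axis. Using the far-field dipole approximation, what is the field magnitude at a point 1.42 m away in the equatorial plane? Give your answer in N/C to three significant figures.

E ≈ 0.0766 N/C

Dipole fields scale as 1/r³ in the far field.
The axial field is twice the equatorial field at the same r, so the geometry factor is 1/2.
E₂ = E₁ · (1/2) · (r₁/r₂)³ = 3.21 · 0.5 · (0.515/1.42)³.
(r₁/r₂)³ = (0.3627)³ = 0.0477.
E₂ ≈ 0.07657 N/C.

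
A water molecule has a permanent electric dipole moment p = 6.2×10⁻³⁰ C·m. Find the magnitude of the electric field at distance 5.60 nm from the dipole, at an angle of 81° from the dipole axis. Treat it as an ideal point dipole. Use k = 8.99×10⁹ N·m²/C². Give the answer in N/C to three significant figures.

E ≈ 3.29×10⁵ N/C

At angle θ the dipole field magnitude is E = (kp/r³)·√(1 + 3cos²θ).
kp/r³ = (8.99×10⁹)(6.20×10⁻³⁰) / (5.60×10⁻⁹)³ = 3.174×10⁵ N/C.
√(1 + 3cos²81°) = √(1 + 3·0.0245) = √1.0734 ≈ 1.0361.
E ≈ 3.174×10⁵ × 1.036 = 3.288×10⁵ N/C.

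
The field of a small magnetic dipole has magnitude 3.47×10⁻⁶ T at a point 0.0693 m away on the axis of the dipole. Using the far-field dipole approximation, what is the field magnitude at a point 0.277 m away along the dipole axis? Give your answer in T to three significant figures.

Dipole fields scale as 1/r³ in the far field; the geometry is the same at both points.
B₂ = B₁ · (r₁/r₂)³ = 3.47×10⁻⁶ · (0.0693/0.277)³.
(r₁/r₂)³ = (0.2502)³ = 0.01566.
B₂ ≈ 5.434×10⁻⁸ T.

B ≈ 5.43×10⁻⁸ T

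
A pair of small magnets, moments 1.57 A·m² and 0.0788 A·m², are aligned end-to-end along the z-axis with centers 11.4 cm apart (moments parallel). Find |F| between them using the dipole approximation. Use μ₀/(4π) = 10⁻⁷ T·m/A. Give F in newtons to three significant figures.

F ≈ 4.39×10⁻⁴ N

On-axis B of dipole 1: B = (μ₀/4π)·2m₁/r³. Force on dipole 2: F = m₂·dB/dr.
dB/dr = −(μ₀/4π)·6m₁/r⁴, so |F| = (μ₀/4π)·6m₁m₂/r⁴.
F = 6(10⁻⁷)(1.57)(0.0788)/(0.114)⁴ = 4.395×10⁻⁴ N.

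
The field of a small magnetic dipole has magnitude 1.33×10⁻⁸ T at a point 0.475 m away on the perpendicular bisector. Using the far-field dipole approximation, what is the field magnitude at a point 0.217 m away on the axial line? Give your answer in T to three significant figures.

Dipole fields scale as 1/r³ in the far field.
The axial field is twice the equatorial field at the same r, so the geometry factor is 2/1.
B₂ = B₁ · (2/1) · (r₁/r₂)³ = 1.33×10⁻⁸ · 2 · (0.475/0.217)³.
(r₁/r₂)³ = (2.189)³ = 10.49.
B₂ ≈ 2.790×10⁻⁷ T.

B ≈ 2.79×10⁻⁷ T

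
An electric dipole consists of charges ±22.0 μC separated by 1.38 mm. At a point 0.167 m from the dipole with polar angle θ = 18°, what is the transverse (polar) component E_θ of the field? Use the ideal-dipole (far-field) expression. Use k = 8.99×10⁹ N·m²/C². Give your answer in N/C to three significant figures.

E_θ ≈ 1.81×10⁴ N/C

Dipole moment p = qd = (2.20×10⁻⁵ C)(0.00138 m) = 3.036×10⁻⁸ C·m.
For a dipole, E_θ = (kp sinθ)/r³.
kp/r³ = (8.99×10⁹)(3.036×10⁻⁸)/(0.167)³ = 5.860×10⁴ N/C.
E_θ = 5.860×10⁴·sin18° = 1.811×10⁴ N/C.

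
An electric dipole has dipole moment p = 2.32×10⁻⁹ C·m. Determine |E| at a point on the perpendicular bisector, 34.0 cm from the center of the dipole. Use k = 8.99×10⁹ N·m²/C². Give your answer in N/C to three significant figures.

E ≈ 531 N/C

In the equatorial plane E = kp/r³.
E = (8.99×10⁹)(2.32×10⁻⁹) / (0.340)³ = 530.7 N/C.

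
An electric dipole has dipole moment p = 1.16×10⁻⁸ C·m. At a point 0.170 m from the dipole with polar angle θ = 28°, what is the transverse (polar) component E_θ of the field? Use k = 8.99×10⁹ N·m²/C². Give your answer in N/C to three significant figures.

E_θ ≈ 9970 N/C

For a dipole, E_θ = (kp sinθ)/r³.
kp/r³ = (8.99×10⁹)(1.16×10⁻⁸)/(0.170)³ = 2.123×10⁴ N/C.
E_θ = 2.123×10⁴·sin28° = 9965 N/C.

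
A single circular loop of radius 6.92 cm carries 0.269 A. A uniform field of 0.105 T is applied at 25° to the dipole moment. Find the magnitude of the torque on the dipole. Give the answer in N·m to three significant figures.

Magnetic moment m = IA = Iπa² = (0.269)·π·(0.0692)² = 0.004047 A·m².
Torque on a magnetic dipole: τ = mB sinθ.
τ = (0.004047)(0.105)·sin25° = 1.796×10⁻⁴ N·m.

τ ≈ 1.80×10⁻⁴ N·m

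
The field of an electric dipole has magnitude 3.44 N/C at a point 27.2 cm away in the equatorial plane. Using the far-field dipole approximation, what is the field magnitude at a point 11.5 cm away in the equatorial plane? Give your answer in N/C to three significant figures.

Dipole fields scale as 1/r³ in the far field; the geometry is the same at both points.
E₂ = E₁ · (r₁/r₂)³ = 3.44 · (27.2/11.5)³.
(r₁/r₂)³ = (2.365)³ = 13.23.
E₂ ≈ 45.52 N/C.

E ≈ 45.5 N/C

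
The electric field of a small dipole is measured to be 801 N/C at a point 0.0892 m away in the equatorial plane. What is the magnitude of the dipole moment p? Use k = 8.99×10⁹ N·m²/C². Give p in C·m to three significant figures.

In the equatorial plane E = kp/r³, so p = Er³/(k).
p = (801)·(0.0892)³ / (8.99×10⁹) = 6.324×10⁻¹¹ C·m.

p ≈ 6.32×10⁻¹¹ C·m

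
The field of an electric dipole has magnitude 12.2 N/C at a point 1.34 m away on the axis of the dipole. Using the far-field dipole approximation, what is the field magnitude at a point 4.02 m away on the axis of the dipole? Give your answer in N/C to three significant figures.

E ≈ 0.452 N/C

Dipole fields scale as 1/r³ in the far field; the geometry is the same at both points.
E₂ = E₁ · (r₁/r₂)³ = 12.2 · (1.34/4.02)³.
(r₁/r₂)³ = (0.3333)³ = 0.03704.
E₂ ≈ 0.4519 N/C.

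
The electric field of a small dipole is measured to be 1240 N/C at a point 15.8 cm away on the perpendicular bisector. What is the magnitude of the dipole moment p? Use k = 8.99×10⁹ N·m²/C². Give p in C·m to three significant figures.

In the equatorial plane E = kp/r³, so p = Er³/(k).
p = (1240)·(0.158)³ / (8.99×10⁹) = 5.440×10⁻¹⁰ C·m.

p ≈ 5.44×10⁻¹⁰ C·m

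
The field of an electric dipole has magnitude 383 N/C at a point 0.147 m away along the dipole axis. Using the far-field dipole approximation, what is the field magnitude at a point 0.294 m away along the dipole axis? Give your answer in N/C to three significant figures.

Dipole fields scale as 1/r³ in the far field; the geometry is the same at both points.
E₂ = E₁ · (r₁/r₂)³ = 383 · (0.147/0.294)³.
(r₁/r₂)³ = (0.5)³ = 0.125.
E₂ ≈ 47.88 N/C.

E ≈ 47.9 N/C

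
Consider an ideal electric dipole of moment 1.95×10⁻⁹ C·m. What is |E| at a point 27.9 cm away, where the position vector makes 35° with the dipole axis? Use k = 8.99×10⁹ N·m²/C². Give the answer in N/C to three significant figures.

At angle θ the dipole field magnitude is E = (kp/r³)·√(1 + 3cos²θ).
kp/r³ = (8.99×10⁹)(1.95×10⁻⁹) / (0.279)³ = 807.2 N/C.
√(1 + 3cos²35°) = √(1 + 3·0.6710) = √3.0130 ≈ 1.7358.
E ≈ 807.2 × 1.736 = 1401 N/C.

E ≈ 1400 N/C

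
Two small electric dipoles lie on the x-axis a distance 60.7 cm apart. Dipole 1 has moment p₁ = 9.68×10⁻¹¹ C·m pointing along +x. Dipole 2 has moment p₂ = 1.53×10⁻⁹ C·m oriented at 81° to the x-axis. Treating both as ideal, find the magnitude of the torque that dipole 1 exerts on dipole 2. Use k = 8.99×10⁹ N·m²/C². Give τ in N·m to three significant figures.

τ ≈ 1.18×10⁻⁸ N·m

The second dipole sits on the axis of the first, so the field there is axial: E₁ = 2kp₁/r³ along +x.
E₁ = 2(8.99×10⁹)(9.68×10⁻¹¹)/(0.607)³ = 7.782 N/C.
Torque on the second dipole: τ = p₂ E₁ sinθ.
τ = (1.53×10⁻⁹)(7.782)·sin81° = 1.176×10⁻⁸ N·m.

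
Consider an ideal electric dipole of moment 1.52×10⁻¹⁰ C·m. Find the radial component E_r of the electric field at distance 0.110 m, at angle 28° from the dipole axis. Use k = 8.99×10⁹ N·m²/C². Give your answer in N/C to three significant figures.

For a dipole, E_r = (2kp cosθ)/r³.
kp/r³ = (8.99×10⁹)(1.52×10⁻¹⁰)/(0.110)³ = 1027 N/C.
E_r = 2·1027·cos28° = 1813 N/C.

E_r ≈ 1810 N/C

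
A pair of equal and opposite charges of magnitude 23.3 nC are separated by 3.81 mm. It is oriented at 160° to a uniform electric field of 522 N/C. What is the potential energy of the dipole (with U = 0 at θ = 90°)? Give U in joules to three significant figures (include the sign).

Dipole moment p = qd = (2.33×10⁻⁸ C)(0.00381 m) = 8.877×10⁻¹¹ C·m.
U = −p·E = −pE cosθ.
U = −(8.877×10⁻¹¹)(522)·cos160° = 4.354×10⁻⁸ J.

U ≈ 4.35×10⁻⁸ J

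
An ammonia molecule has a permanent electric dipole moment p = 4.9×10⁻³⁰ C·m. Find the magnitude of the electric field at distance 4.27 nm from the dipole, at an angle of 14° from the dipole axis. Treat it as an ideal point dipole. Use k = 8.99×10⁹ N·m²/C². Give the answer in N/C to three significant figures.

E ≈ 1.11×10⁶ N/C

At angle θ the dipole field magnitude is E = (kp/r³)·√(1 + 3cos²θ).
kp/r³ = (8.99×10⁹)(4.90×10⁻³⁰) / (4.27×10⁻⁹)³ = 5.658×10⁵ N/C.
√(1 + 3cos²14°) = √(1 + 3·0.9415) = √3.8244 ≈ 1.9556.
E ≈ 5.658×10⁵ × 1.956 = 1.107×10⁶ N/C.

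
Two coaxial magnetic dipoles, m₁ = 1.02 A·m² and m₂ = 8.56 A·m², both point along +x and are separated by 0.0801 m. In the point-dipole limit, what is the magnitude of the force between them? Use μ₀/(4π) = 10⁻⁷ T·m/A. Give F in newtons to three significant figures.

On-axis B of dipole 1: B = (μ₀/4π)·2m₁/r³. Force on dipole 2: F = m₂·dB/dr.
dB/dr = −(μ₀/4π)·6m₁/r⁴, so |F| = (μ₀/4π)·6m₁m₂/r⁴.
F = 6(10⁻⁷)(1.02)(8.56)/(0.0801)⁴ = 0.1273 N.

F ≈ 0.127 N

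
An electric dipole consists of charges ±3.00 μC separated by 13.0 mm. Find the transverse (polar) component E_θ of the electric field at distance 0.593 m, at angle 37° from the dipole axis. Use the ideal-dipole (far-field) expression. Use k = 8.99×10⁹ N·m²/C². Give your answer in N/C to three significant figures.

Dipole moment p = qd = (3.00×10⁻⁶ C)(0.0130 m) = 3.90×10⁻⁸ C·m.
For a dipole, E_θ = (kp sinθ)/r³.
kp/r³ = (8.99×10⁹)(3.90×10⁻⁸)/(0.593)³ = 1681 N/C.
E_θ = 1681·sin37° = 1012 N/C.

E_θ ≈ 1010 N/C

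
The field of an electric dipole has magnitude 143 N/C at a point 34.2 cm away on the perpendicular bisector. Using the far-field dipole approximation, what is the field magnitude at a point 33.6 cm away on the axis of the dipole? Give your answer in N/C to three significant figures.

Dipole fields scale as 1/r³ in the far field.
The axial field is twice the equatorial field at the same r, so the geometry factor is 2/1.
E₂ = E₁ · (2/1) · (r₁/r₂)³ = 143 · 2 · (34.2/33.6)³.
(r₁/r₂)³ = (1.018)³ = 1.055.
E₂ ≈ 301.6 N/C.

E ≈ 302 N/C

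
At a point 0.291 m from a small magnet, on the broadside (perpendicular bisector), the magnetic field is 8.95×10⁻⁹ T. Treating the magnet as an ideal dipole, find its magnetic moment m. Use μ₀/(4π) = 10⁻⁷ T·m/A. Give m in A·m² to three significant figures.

In the equatorial plane B = (μ₀/4π)·m/r³, so m = Br³·4π/(μ₀).
m = (8.95×10⁻⁹)·(0.291)³ / (10⁻⁷) = 0.002205 A·m².

m ≈ 0.00221 A·m²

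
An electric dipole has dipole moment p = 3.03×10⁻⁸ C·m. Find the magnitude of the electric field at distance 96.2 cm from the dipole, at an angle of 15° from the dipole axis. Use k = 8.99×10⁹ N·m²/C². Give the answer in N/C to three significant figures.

At angle θ the dipole field magnitude is E = (kp/r³)·√(1 + 3cos²θ).
kp/r³ = (8.99×10⁹)(3.03×10⁻⁸) / (0.962)³ = 306.0 N/C.
√(1 + 3cos²15°) = √(1 + 3·0.9330) = √3.7990 ≈ 1.9491.
E ≈ 306.0 × 1.949 = 596.4 N/C.

E ≈ 596 N/C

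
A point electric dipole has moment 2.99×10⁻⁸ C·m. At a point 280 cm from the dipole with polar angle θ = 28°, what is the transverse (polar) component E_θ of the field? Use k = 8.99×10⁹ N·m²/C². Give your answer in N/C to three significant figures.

For a dipole, E_θ = (kp sinθ)/r³.
kp/r³ = (8.99×10⁹)(2.99×10⁻⁸)/(2.80)³ = 12.24 N/C.
E_θ = 12.24·sin28° = 5.749 N/C.

E_θ ≈ 5.75 N/C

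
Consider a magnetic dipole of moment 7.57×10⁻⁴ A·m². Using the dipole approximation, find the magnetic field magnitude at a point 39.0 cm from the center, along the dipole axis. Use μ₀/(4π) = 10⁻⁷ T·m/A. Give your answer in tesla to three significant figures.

B ≈ 2.55×10⁻⁹ T

On axis B = (μ₀/4π)·2m/r³.
B = 2·(10⁻⁷)·(7.57×10⁻⁴) / (0.390)³ = 2.552×10⁻⁹ T.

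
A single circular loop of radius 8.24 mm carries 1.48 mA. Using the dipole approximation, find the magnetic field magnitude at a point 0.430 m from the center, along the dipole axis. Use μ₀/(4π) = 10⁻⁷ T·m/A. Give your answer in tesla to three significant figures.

Magnetic moment m = IA = Iπa² = (0.00148)·π·(0.00824)² = 3.157×10⁻⁷ A·m².
On axis B = (μ₀/4π)·2m/r³.
B = 2·(10⁻⁷)·(3.157×10⁻⁷) / (0.430)³ = 7.941×10⁻¹³ T.

B ≈ 7.94×10⁻¹³ T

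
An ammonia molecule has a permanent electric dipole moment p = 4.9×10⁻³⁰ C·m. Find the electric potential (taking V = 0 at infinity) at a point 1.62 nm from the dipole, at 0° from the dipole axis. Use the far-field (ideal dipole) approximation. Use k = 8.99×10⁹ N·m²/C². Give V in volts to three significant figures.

V ≈ 0.0168 V

The dipole potential is V = kp cosθ / r².
V = (8.99×10⁹)(4.90×10⁻³⁰)·cos0° / (1.62×10⁻⁹)² = 0.01679 V.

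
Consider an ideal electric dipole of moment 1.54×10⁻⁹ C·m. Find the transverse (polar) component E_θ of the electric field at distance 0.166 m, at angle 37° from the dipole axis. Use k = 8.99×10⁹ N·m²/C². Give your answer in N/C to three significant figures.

For a dipole, E_θ = (kp sinθ)/r³.
kp/r³ = (8.99×10⁹)(1.54×10⁻⁹)/(0.166)³ = 3027 N/C.
E_θ = 3027·sin37° = 1821 N/C.

E_θ ≈ 1820 N/C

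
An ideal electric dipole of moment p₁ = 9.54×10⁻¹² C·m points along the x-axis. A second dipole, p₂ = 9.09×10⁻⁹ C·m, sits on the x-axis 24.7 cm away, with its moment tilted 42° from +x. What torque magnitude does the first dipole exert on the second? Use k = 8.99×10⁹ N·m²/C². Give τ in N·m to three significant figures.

The second dipole sits on the axis of the first, so the field there is axial: E₁ = 2kp₁/r³ along +x.
E₁ = 2(8.99×10⁹)(9.54×10⁻¹²)/(0.247)³ = 11.38 N/C.
Torque on the second dipole: τ = p₂ E₁ sinθ.
τ = (9.09×10⁻⁹)(11.38)·sin42° = 6.923×10⁻⁸ N·m.

τ ≈ 6.92×10⁻⁸ N·m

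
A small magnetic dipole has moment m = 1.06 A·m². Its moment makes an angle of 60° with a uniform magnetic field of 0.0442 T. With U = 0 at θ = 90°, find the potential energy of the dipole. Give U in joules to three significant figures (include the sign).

U = −m·B = −mB cosθ.
U = −(1.06)(0.0442)·cos60° = -0.02343 J.

U ≈ -0.0234 J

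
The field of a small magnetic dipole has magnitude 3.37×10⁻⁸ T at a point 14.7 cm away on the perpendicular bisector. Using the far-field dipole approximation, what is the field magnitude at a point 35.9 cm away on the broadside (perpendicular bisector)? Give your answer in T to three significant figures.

B ≈ 2.31×10⁻⁹ T

Dipole fields scale as 1/r³ in the far field; the geometry is the same at both points.
B₂ = B₁ · (r₁/r₂)³ = 3.37×10⁻⁸ · (14.7/35.9)³.
(r₁/r₂)³ = (0.4095)³ = 0.06865.
B₂ ≈ 2.314×10⁻⁹ T.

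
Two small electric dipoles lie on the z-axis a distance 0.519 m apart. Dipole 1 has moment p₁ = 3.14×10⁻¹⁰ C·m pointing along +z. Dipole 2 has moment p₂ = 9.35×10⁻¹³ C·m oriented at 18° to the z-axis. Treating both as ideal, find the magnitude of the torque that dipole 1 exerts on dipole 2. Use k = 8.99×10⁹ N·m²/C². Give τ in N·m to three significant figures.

τ ≈ 1.17×10⁻¹¹ N·m

The second dipole sits on the axis of the first, so the field there is axial: E₁ = 2kp₁/r³ along +z.
E₁ = 2(8.99×10⁹)(3.14×10⁻¹⁰)/(0.519)³ = 40.38 N/C.
Torque on the second dipole: τ = p₂ E₁ sinθ.
τ = (9.35×10⁻¹³)(40.38)·sin18° = 1.167×10⁻¹¹ N·m.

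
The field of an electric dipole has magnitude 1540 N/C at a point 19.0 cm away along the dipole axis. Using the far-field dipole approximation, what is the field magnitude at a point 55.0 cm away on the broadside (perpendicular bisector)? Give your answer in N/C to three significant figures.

Dipole fields scale as 1/r³ in the far field.
The axial field is twice the equatorial field at the same r, so the geometry factor is 1/2.
E₂ = E₁ · (1/2) · (r₁/r₂)³ = 1540 · 0.5 · (19.0/55.0)³.
(r₁/r₂)³ = (0.3455)³ = 0.04123.
E₂ ≈ 31.74 N/C.

E ≈ 31.7 N/C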